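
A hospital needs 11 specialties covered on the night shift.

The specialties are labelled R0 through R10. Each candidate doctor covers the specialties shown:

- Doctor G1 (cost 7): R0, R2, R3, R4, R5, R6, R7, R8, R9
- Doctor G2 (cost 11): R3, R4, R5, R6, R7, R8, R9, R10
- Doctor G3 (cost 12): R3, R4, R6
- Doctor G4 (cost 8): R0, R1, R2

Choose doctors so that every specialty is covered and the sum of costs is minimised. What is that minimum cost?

G2, G4 together cover every specialty (G2 ∪ G4 = {R0, R1, R2, R3, R4, R5, R6, R7, R8, R9, R10}); total cost 11 + 8 = 19.
The greedy pick G1, G4, G2 costs 26; no covering selection beats 19.

19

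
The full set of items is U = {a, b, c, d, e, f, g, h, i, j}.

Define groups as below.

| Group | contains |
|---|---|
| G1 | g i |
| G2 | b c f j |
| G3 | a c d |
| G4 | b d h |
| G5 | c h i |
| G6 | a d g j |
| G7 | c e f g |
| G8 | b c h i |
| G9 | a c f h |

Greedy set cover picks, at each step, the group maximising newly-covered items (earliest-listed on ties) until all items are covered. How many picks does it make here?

Greedy: pick G2 (covers 4 new) → pick G6 (covers 3 new) → pick G5 (covers 2 new) → pick G7 (covers 1 new). Total picks: 4.
(The true minimum cover uses only 3 groups, so greedy is not optimal here.)

4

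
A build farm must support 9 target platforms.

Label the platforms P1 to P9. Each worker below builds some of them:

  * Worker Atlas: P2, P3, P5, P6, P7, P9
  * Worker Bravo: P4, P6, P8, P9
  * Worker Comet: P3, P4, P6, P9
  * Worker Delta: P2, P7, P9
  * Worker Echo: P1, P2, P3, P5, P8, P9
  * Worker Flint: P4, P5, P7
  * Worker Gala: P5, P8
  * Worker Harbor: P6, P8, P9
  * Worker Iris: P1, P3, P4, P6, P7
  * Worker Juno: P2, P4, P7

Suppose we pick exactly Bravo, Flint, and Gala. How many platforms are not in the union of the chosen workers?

Union of Bravo, Flint, Gala = {P4, P5, P6, P7, P8, P9}.
Not covered: P1, P2, P3 — 3 platforms.

3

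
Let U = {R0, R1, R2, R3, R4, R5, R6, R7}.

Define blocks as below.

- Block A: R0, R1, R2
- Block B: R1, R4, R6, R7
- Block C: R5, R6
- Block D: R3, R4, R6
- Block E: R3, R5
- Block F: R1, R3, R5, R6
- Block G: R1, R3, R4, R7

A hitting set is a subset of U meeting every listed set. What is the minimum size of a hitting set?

H = {R0, R4, R5} meets every block (each contains at least one member of H), and |H| = 3.
No choice of 2 elements meets every block, so 3 is the minimum.

3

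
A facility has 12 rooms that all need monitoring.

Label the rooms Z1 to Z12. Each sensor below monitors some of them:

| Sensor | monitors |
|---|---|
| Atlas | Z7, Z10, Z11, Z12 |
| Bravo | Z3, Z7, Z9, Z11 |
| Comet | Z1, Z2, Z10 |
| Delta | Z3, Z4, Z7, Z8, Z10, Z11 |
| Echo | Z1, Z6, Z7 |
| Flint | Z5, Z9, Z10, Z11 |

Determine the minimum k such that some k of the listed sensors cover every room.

5

Atlas and Comet and Delta and Echo and Flint together: Atlas ∪ Comet ∪ Delta ∪ Echo ∪ Flint = {Z1, Z2, Z3, Z4, Z5, Z6, Z7, Z8, Z9, Z10, Z11, Z12} — every room is covered.
No 4 of the 6 sensors cover everything (all 15 combinations miss at least one room), so 5 is optimal.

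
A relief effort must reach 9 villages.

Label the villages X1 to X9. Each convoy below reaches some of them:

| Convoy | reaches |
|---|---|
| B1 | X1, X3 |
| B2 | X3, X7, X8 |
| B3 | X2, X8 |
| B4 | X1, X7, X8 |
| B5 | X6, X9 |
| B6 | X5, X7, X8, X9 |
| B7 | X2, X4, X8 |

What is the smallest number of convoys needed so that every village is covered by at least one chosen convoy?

4

Take {B1, B5, B6, B7}. Their union is {X1, X2, X3, X4, X5, X6, X7, X8, X9}, which is all 9 villages.
Only B6 contains X5, so B6 is forced; the remaining 5 villages need at least 3 more convoys (each remaining convoy adds at most 2) — so at least 4 convoys are needed, and 4 is optimal.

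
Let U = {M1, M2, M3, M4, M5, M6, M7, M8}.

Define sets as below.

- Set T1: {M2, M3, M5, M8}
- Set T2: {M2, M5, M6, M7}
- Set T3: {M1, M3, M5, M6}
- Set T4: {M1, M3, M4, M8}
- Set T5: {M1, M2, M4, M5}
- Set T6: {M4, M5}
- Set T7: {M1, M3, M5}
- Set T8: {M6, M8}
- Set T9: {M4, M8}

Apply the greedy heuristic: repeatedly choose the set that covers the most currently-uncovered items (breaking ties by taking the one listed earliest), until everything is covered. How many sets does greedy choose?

3

Greedy: pick T1 (covers 4 new) → pick T2 (covers 2 new) → pick T4 (covers 2 new). Total picks: 3.
(The true minimum cover uses only 2 sets, so greedy is not optimal here.)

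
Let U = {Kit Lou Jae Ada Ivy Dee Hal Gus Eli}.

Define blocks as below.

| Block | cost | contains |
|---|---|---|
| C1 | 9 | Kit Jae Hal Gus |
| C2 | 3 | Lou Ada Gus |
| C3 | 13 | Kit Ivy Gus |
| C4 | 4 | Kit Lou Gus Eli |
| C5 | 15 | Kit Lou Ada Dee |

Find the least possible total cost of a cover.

C1, C3, C4, C5 together cover every element (C1 ∪ C3 ∪ C4 ∪ C5 = {Kit, Lou, Jae, Ada, Ivy, Dee, Hal, Gus, Eli}); total cost 9 + 13 + 4 + 15 = 41.
The greedy pick C2, C4, C1, C3, C5 costs 44; no covering selection beats 41.

41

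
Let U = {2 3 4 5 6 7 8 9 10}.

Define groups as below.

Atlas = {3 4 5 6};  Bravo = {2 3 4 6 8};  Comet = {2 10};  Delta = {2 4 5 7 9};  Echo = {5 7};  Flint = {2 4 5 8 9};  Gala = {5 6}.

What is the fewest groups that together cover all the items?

Bravo, Comet, and Delta cover everything between them: the union {2, 3, 4, 5, 6, 7, 8, 9, 10} is all of U.
Only Comet contains 10, so Comet is forced; the remaining 7 items need at least 2 more groups (each remaining group adds at most 4) — so at least 3 groups are needed, and 3 is optimal.

3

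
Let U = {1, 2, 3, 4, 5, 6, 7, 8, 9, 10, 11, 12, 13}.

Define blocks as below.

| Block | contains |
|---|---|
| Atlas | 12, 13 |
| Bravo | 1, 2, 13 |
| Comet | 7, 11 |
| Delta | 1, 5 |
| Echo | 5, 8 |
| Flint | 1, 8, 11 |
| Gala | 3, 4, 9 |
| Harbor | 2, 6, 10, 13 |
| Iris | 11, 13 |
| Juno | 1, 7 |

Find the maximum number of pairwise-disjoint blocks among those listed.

Echo, Gala, Iris, Juno are pairwise disjoint (Echo={5,8}; Gala={3,4,9}; Iris={11,13}; Juno={1,7}).
Every remaining block overlaps one of these, and no 5 of the listed blocks are pairwise disjoint, so 4 is the maximum.

4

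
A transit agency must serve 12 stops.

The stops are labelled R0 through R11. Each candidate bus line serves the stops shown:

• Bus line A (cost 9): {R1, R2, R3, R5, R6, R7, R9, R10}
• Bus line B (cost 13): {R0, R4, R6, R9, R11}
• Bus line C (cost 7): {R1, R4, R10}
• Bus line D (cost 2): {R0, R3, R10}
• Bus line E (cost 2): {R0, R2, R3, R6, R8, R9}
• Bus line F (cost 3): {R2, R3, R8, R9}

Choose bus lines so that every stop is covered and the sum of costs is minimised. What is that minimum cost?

24

A, B, E together cover every stop (A ∪ B ∪ E = {R0, R1, R2, R3, R4, R5, R6, R7, R8, R9, R10, R11}); total cost 9 + 13 + 2 = 24.
The greedy pick E, D, A, B costs 26; no covering selection beats 24.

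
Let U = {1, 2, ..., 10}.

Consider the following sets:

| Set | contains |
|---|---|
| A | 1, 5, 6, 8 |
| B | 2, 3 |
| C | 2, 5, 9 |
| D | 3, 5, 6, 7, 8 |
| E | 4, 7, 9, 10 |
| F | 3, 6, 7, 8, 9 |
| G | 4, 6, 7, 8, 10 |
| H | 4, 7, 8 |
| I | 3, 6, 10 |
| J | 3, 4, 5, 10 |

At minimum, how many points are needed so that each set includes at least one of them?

The 3 points {3, 4, 5} hit every set.
The sets A, B, E are pairwise disjoint, so any hitting set needs a separate point for each — at least 3. Hence 3 is optimal.

3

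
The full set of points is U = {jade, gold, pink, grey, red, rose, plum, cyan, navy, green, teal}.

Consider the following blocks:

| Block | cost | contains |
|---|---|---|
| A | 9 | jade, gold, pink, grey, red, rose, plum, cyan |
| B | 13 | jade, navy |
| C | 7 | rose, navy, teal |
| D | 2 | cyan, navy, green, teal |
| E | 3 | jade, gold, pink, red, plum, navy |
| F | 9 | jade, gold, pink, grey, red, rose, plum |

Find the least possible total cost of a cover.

11

D, F together cover every point (D ∪ F = {jade, gold, pink, grey, red, rose, plum, cyan, navy, green, teal}); total cost 2 + 9 = 11.
The greedy pick D, E, A costs 14; no covering selection beats 11.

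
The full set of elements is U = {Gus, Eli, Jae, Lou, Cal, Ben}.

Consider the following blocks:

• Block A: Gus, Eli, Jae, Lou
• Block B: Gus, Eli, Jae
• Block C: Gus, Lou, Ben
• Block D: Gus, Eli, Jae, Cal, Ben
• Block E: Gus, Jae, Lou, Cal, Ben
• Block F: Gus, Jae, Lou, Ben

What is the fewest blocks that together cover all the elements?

2

D and F cover everything between them: the union {Gus, Eli, Jae, Lou, Cal, Ben} is all of U.
No single block has all 6 elements (the largest, D, has 5), so 2 is optimal.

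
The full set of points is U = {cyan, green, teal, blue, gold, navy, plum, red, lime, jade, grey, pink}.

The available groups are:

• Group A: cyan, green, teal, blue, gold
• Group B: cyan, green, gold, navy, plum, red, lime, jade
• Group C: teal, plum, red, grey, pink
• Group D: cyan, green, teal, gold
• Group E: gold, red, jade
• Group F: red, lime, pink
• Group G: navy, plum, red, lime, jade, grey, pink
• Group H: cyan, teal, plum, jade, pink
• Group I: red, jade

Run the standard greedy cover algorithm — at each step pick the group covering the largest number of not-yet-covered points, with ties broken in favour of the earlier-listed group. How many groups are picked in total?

Greedy: pick B (covers 8 new) → pick C (covers 3 new) → pick A (covers 1 new). Total picks: 3.
(The true minimum cover uses only 2 groups, so greedy is not optimal here.)

3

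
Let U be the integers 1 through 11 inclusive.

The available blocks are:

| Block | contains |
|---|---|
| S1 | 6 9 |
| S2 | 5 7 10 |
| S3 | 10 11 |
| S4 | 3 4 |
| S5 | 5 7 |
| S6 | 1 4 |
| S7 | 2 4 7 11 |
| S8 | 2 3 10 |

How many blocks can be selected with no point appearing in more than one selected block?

4

S1, S5, S6, S8 are pairwise disjoint (S1={6,9}; S5={5,7}; S6={1,4}; S8={2,3,10}).
Every remaining block overlaps one of these, and no 5 of the listed blocks are pairwise disjoint, so 4 is the maximum.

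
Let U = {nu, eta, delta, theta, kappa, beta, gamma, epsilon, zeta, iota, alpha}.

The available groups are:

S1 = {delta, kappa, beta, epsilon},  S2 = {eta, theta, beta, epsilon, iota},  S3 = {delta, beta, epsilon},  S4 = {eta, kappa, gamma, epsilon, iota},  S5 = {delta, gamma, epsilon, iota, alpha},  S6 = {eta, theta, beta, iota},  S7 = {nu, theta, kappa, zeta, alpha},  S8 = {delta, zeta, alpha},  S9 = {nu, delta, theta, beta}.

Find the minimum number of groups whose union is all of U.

S5, S6, and S7 cover everything between them: the union {nu, eta, delta, theta, kappa, beta, gamma, epsilon, zeta, iota, alpha} is all of U.
Each group has at most 5 items, and 2·5 = 10 < 11 — so at least 3 groups are needed, and 3 is optimal.

3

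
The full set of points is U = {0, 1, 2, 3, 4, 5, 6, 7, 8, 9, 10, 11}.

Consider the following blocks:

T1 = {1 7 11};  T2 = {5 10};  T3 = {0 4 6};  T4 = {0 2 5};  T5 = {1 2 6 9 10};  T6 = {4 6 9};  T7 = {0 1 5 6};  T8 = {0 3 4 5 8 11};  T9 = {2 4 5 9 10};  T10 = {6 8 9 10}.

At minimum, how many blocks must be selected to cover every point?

T1 and T5 and T8 together: T1 ∪ T5 ∪ T8 = {0, 1, 2, 3, 4, 5, 6, 7, 8, 9, 10, 11} — every point is covered.
Only T8 contains 3, so T8 is forced; the remaining 6 points need at least 2 more blocks (each remaining block adds at most 5) — so at least 3 blocks are needed, and 3 is optimal.

3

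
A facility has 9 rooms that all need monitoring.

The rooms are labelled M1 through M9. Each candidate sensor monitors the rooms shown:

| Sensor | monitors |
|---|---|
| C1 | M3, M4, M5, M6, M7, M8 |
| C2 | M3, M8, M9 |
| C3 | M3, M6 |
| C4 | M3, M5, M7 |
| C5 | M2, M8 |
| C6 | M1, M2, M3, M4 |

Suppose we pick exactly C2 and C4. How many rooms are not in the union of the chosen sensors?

4

Union of C2, C4 = {M3, M5, M7, M8, M9}.
Not covered: M1, M2, M4, M6 — 4 rooms.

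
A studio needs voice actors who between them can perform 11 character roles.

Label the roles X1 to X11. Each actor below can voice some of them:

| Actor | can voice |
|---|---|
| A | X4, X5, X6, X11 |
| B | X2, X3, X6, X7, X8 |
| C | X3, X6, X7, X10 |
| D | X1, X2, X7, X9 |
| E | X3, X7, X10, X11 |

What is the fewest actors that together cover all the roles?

A and B and D and E together: A ∪ B ∪ D ∪ E = {X1, X2, X3, X4, X5, X6, X7, X8, X9, X10, X11} — every role is covered.
No 3 of the 5 actors cover everything (all 10 combinations miss at least one role), so 4 is optimal.

4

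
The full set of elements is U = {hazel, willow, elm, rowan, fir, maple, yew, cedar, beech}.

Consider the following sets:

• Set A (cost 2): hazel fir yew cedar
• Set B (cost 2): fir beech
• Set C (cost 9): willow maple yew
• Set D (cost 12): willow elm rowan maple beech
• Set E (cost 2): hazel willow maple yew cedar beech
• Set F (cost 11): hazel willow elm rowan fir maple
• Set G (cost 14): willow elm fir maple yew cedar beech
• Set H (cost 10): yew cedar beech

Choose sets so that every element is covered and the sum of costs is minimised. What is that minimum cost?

E, F together cover every element (E ∪ F = {hazel, willow, elm, rowan, fir, maple, yew, cedar, beech}); total cost 2 + 11 = 13.
The greedy pick E, A, F costs 15; no covering selection beats 13.

13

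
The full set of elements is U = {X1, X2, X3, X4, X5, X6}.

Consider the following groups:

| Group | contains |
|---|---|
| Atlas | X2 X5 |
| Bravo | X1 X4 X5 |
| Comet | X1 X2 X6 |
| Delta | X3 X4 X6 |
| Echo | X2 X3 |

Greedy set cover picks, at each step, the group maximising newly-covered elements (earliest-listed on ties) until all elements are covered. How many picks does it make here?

3

Greedy: pick Bravo (covers 3 new) → pick Comet (covers 2 new) → pick Delta (covers 1 new). Total picks: 3.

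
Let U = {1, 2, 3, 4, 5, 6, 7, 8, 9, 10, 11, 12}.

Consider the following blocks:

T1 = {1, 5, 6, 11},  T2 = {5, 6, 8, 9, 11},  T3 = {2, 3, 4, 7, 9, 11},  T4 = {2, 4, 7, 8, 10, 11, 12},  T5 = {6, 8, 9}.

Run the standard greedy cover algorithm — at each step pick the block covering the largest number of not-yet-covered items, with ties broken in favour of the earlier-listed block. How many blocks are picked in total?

3

Greedy: pick T4 (covers 7 new) → pick T1 (covers 3 new) → pick T3 (covers 2 new). Total picks: 3.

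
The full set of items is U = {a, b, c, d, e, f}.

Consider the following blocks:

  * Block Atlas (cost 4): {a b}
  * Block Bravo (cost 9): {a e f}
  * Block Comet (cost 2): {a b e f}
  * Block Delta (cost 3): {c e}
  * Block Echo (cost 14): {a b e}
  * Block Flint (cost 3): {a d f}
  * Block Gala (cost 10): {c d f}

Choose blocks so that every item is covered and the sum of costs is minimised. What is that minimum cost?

Comet, Delta, Flint together cover every item (Comet ∪ Delta ∪ Flint = {a, b, c, d, e, f}); total cost 2 + 3 + 3 = 8.
No covering selection has total cost below 8.

8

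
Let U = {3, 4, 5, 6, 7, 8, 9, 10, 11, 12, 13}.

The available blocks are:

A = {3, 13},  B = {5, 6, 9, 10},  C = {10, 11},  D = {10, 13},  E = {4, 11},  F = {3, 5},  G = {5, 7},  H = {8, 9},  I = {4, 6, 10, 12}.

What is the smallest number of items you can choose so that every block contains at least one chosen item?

Take T = {3, 4, 5, 9, 10}. Each listed block contains at least one of these, so T is a hitting set of size 5.
No choice of 4 items meets every block, so 5 is the minimum.

5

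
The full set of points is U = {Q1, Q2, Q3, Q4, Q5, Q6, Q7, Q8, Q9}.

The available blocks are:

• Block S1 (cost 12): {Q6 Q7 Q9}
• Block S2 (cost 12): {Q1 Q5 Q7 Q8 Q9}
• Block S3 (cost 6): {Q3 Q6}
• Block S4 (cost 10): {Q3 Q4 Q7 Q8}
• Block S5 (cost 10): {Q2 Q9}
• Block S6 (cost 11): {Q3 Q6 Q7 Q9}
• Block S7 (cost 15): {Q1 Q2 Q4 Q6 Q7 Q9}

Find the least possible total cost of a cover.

33

S2, S3, S7 together cover every point (S2 ∪ S3 ∪ S7 = {Q1, Q2, Q3, Q4, Q5, Q6, Q7, Q8, Q9}); total cost 12 + 6 + 15 = 33.
No covering selection has total cost below 33.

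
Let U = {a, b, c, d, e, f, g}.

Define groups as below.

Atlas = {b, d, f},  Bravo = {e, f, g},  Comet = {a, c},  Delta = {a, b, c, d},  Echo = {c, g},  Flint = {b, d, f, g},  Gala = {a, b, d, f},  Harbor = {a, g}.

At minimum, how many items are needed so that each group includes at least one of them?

3

The 3 items {a, b, g} hit every group.
No choice of 2 items meets every group, so 3 is the minimum.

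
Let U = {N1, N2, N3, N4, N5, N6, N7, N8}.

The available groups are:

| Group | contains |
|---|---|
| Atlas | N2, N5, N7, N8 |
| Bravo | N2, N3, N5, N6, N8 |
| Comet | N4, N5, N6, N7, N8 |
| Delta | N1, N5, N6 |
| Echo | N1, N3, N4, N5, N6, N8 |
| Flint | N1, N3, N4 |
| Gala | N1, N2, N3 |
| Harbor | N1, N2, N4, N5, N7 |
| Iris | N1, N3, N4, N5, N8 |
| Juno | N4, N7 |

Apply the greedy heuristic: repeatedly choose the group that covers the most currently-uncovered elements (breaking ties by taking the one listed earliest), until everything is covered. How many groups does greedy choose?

Greedy: pick Echo (covers 6 new) → pick Atlas (covers 2 new). Total picks: 2.

2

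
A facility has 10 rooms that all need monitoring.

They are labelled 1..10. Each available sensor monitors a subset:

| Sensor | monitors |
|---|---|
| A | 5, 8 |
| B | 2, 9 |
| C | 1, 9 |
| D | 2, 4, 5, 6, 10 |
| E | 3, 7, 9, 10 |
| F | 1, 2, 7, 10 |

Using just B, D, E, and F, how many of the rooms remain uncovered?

Union of B, D, E, F = {1, 2, 3, 4, 5, 6, 7, 9, 10}.
Not covered: 8 — 1 room.

1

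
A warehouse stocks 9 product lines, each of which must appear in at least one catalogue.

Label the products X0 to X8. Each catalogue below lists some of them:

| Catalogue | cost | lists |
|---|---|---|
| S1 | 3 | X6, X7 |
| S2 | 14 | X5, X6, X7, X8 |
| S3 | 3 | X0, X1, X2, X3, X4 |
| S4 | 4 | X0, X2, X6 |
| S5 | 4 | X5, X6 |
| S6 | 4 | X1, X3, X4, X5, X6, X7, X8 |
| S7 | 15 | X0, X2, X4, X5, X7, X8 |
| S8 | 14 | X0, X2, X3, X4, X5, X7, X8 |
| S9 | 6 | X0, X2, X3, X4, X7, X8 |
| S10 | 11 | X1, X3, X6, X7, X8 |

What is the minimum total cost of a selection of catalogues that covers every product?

S3, S6 together cover every product (S3 ∪ S6 = {X0, X1, X2, X3, X4, X5, X6, X7, X8}); total cost 3 + 4 = 7.
No covering selection has total cost below 7.

7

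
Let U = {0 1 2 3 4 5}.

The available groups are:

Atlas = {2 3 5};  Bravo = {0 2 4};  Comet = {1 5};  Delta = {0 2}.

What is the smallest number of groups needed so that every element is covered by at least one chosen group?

Atlas, Bravo, and Comet cover everything between them: the union {0, 1, 2, 3, 4, 5} is all of U.
Only Comet contains 1, so Comet is forced; the remaining 4 elements need at least 2 more groups (each remaining group adds at most 3) — so at least 3 groups are needed, and 3 is optimal.

3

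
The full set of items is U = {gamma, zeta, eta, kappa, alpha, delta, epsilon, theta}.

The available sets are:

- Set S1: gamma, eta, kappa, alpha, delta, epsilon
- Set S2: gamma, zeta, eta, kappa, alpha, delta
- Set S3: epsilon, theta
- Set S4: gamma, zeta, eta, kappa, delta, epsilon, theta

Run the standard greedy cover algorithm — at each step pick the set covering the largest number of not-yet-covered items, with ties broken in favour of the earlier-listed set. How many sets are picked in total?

Greedy: pick S4 (covers 7 new) → pick S1 (covers 1 new). Total picks: 2.

2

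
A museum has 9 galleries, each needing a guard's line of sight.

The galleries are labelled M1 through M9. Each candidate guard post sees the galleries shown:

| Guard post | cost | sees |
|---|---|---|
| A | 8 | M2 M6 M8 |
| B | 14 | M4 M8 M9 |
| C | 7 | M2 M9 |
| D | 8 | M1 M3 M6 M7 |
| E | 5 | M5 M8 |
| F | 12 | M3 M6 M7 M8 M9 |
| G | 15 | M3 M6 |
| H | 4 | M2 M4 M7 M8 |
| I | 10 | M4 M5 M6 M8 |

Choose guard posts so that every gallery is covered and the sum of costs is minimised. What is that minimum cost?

24

C, D, E, H together cover every gallery (C ∪ D ∪ E ∪ H = {M1, M2, M3, M4, M5, M6, M7, M8, M9}); total cost 7 + 8 + 5 + 4 = 24.
No covering selection has total cost below 24.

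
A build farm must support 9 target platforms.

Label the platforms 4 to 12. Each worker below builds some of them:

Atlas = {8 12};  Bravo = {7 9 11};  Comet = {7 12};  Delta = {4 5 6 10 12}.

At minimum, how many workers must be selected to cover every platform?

Take {Atlas, Bravo, Delta}. Their union is {4, 5, 6, 7, 8, 9, 10, 11, 12}, which is all 9 platforms.
Only Delta contains 4, so Delta is forced; the remaining 4 platforms need at least 2 more workers (each remaining worker adds at most 3) — so at least 3 workers are needed, and 3 is optimal.

3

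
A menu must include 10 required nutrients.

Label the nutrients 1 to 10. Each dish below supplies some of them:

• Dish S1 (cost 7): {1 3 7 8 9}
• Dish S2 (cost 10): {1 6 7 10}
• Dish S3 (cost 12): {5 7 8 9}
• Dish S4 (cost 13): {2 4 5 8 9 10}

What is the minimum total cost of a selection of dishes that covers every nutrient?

S1, S2, S4 together cover every nutrient (S1 ∪ S2 ∪ S4 = {1, 2, 3, 4, 5, 6, 7, 8, 9, 10}); total cost 7 + 10 + 13 = 30.
No covering selection has total cost below 30.

30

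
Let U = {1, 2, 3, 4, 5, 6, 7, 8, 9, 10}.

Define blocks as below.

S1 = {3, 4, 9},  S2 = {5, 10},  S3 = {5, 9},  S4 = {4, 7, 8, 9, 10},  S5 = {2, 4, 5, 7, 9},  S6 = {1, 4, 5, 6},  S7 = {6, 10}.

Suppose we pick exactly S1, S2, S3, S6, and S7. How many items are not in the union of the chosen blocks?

3

Union of S1, S2, S3, S6, S7 = {1, 3, 4, 5, 6, 9, 10}.
Not covered: 2, 7, 8 — 3 items.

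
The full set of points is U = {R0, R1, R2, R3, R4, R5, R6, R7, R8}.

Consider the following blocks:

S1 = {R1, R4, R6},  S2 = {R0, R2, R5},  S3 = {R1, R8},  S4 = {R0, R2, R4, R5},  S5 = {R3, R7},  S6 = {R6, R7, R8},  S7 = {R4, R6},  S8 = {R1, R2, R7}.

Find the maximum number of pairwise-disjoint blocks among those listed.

S2, S3, S5, S7 are pairwise disjoint (S2={R0,R2,R5}; S3={R1,R8}; S5={R3,R7}; S7={R4,R6}).
Every remaining block overlaps one of these, and no 5 of the listed blocks are pairwise disjoint, so 4 is the maximum.

4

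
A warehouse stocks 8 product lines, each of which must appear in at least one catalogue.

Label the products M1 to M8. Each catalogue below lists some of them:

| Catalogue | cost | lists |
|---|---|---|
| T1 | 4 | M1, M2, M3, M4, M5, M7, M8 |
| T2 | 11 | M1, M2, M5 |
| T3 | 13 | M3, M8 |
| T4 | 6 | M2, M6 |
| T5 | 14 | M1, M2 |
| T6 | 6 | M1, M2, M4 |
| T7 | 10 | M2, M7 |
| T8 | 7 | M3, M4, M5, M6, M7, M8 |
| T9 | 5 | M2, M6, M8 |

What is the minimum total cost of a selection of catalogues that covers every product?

9

T1, T9 together cover every product (T1 ∪ T9 = {M1, M2, M3, M4, M5, M6, M7, M8}); total cost 4 + 5 = 9.
No covering selection has total cost below 9.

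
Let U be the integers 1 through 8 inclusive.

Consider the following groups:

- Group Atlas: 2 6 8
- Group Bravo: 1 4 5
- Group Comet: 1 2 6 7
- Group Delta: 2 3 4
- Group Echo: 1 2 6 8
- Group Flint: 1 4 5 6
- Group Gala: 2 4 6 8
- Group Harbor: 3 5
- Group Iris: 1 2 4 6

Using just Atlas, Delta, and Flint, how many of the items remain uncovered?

1

Union of Atlas, Delta, Flint = {1, 2, 3, 4, 5, 6, 8}.
Not covered: 7 — 1 item.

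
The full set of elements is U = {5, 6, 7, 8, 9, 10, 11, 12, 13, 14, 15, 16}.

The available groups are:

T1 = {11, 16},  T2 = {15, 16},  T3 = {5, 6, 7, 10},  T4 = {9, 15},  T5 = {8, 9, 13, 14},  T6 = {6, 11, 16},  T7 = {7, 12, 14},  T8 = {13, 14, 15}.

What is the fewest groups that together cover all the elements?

5

Take {T1, T3, T4, T5, T7}. Their union is {5, 6, 7, 8, 9, 10, 11, 12, 13, 14, 15, 16}, which is all 12 elements.
No 4 of the 8 groups cover everything (all 70 combinations miss at least one element), so 5 is optimal.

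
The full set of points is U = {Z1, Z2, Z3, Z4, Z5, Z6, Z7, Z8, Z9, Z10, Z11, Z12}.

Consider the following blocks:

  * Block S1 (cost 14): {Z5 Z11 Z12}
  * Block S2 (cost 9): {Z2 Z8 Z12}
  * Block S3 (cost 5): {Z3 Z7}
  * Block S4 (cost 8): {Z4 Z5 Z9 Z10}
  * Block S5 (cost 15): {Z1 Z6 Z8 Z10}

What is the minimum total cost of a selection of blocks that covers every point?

51

S1, S2, S3, S4, S5 together cover every point (S1 ∪ S2 ∪ S3 ∪ S4 ∪ S5 = {Z1, Z2, Z3, Z4, Z5, Z6, Z7, Z8, Z9, Z10, Z11, Z12}); total cost 14 + 9 + 5 + 8 + 15 = 51.
No covering selection has total cost below 51.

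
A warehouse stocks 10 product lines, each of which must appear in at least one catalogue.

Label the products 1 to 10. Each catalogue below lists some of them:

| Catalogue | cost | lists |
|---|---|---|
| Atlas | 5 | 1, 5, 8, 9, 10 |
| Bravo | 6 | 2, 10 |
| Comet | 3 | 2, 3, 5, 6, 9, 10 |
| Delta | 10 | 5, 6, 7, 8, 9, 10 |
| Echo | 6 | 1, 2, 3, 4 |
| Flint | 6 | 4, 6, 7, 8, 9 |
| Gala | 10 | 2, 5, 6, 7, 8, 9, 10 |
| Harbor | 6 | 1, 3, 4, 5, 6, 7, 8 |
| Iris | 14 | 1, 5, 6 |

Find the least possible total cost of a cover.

9

Comet, Harbor together cover every product (Comet ∪ Harbor = {1, 2, 3, 4, 5, 6, 7, 8, 9, 10}); total cost 3 + 6 = 9.
No covering selection has total cost below 9.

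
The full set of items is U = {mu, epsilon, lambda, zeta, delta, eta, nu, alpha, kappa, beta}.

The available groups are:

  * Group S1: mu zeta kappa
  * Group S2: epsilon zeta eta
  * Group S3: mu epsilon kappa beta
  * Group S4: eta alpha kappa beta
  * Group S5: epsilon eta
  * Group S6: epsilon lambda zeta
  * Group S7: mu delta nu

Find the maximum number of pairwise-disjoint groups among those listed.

S4, S6, S7 are pairwise disjoint (S4={eta,alpha,kappa,beta}; S6={epsilon,lambda,zeta}; S7={mu,delta,nu}).
Every remaining group overlaps one of these, and no 4 of the listed groups are pairwise disjoint, so 3 is the maximum.

3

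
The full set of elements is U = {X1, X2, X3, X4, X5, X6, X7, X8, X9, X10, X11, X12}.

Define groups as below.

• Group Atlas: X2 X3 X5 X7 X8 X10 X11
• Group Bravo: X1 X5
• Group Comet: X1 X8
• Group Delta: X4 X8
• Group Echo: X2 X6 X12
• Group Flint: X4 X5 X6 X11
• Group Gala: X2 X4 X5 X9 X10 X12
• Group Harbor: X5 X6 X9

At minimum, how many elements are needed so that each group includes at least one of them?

3

The 3 elements {X5, X6, X8} hit every group.
The groups Bravo, Delta, Echo are pairwise disjoint, so any hitting set needs a separate element for each — at least 3. Hence 3 is optimal.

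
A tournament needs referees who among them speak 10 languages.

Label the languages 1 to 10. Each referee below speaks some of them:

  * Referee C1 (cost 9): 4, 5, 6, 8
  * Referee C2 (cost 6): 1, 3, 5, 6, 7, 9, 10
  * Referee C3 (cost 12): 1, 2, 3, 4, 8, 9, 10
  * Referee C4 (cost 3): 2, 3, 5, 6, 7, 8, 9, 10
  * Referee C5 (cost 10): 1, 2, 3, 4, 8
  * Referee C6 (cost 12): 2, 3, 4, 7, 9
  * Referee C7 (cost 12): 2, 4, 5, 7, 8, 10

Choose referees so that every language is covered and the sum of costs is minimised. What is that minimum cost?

13

C4, C5 together cover every language (C4 ∪ C5 = {1, 2, 3, 4, 5, 6, 7, 8, 9, 10}); total cost 3 + 10 = 13.
No covering selection has total cost below 13.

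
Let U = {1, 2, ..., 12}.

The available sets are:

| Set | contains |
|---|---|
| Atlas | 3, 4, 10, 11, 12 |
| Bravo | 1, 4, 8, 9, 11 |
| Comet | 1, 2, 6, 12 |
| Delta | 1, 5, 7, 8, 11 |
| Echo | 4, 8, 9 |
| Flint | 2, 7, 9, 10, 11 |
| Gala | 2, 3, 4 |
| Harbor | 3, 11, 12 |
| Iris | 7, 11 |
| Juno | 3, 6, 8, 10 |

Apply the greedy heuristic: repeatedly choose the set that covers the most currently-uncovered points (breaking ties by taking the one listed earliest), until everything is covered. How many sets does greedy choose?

Greedy: pick Atlas (covers 5 new) → pick Delta (covers 4 new) → pick Comet (covers 2 new) → pick Bravo (covers 1 new). Total picks: 4.

4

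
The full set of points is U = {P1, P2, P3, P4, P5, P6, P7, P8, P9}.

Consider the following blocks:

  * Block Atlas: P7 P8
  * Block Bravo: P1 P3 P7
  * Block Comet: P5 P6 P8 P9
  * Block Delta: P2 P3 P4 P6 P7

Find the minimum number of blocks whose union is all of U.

3

Take {Bravo, Comet, Delta}. Their union is {P1, P2, P3, P4, P5, P6, P7, P8, P9}, which is all 9 points.
Only Bravo contains P1, so Bravo is forced; the remaining 6 points need at least 2 more blocks (each remaining block adds at most 4) — so at least 3 blocks are needed, and 3 is optimal.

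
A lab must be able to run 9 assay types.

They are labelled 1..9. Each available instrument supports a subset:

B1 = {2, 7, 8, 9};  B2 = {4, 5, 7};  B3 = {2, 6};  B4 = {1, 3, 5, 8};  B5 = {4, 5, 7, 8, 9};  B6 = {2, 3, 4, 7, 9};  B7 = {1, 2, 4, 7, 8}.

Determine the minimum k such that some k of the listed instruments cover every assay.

3

B3 and B4 and B6 together: B3 ∪ B4 ∪ B6 = {1, 2, 3, 4, 5, 6, 7, 8, 9} — every assay is covered.
Only B3 contains 6, so B3 is forced; the remaining 7 assays need at least 2 more instruments (each remaining instrument adds at most 5) — so at least 3 instruments are needed, and 3 is optimal.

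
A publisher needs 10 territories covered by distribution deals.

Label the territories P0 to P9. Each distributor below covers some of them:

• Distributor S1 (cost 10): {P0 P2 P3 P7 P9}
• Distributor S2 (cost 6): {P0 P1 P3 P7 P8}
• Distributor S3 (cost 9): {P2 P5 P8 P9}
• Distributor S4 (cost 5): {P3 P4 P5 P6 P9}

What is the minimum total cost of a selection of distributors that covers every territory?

20

S2, S3, S4 together cover every territory (S2 ∪ S3 ∪ S4 = {P0, P1, P2, P3, P4, P5, P6, P7, P8, P9}); total cost 6 + 9 + 5 = 20.
No covering selection has total cost below 20.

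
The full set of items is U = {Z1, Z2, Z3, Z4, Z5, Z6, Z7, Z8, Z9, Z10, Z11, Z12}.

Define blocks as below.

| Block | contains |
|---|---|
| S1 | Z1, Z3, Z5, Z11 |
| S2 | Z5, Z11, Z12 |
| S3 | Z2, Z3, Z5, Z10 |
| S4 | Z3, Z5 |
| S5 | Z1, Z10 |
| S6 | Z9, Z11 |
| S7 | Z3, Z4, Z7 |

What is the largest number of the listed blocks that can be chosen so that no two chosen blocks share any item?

3

S5, S6, S7 are pairwise disjoint (S5={Z1,Z10}; S6={Z9,Z11}; S7={Z3,Z4,Z7}).
Every remaining block overlaps one of these, and no 4 of the listed blocks are pairwise disjoint, so 3 is the maximum.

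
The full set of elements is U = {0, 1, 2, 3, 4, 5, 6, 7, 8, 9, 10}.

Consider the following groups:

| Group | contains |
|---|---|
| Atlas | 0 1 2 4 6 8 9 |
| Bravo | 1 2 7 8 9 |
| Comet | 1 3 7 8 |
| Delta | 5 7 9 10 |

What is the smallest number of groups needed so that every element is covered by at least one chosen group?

3

Take {Atlas, Comet, Delta}. Their union is {0, 1, 2, 3, 4, 5, 6, 7, 8, 9, 10}, which is all 11 elements.
Only Atlas contains 0, so Atlas is forced; the remaining 4 elements need at least 2 more groups (each remaining group adds at most 3) — so at least 3 groups are needed, and 3 is optimal.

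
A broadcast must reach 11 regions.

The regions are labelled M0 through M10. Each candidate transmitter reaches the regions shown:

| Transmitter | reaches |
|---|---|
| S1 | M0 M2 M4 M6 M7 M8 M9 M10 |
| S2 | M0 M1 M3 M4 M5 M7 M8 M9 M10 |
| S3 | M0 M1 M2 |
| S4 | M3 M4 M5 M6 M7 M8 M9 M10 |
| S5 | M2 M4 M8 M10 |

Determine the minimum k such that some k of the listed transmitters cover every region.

2

Take {S1, S2}. Their union is {M0, M1, M2, M3, M4, M5, M6, M7, M8, M9, M10}, which is all 11 regions.
No single transmitter has all 11 regions (the largest, S2, has 9), so 2 is optimal.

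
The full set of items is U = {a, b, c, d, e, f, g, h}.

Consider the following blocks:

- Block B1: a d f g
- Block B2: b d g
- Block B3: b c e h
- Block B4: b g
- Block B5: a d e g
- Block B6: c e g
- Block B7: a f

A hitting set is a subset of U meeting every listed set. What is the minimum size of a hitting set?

The 3 items {a, c, g} hit every block.
No choice of 2 items meets every block, so 3 is the minimum.

3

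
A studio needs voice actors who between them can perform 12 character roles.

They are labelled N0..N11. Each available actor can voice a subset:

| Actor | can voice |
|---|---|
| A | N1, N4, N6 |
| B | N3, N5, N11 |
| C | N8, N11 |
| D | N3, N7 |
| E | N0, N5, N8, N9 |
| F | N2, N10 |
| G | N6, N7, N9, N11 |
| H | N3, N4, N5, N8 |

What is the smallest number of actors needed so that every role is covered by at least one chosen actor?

5

A and B and D and E and F together: A ∪ B ∪ D ∪ E ∪ F = {N0, N1, N2, N3, N4, N5, N6, N7, N8, N9, N10, N11} — every role is covered.
No 4 of the 8 actors cover everything (all 70 combinations miss at least one role), so 5 is optimal.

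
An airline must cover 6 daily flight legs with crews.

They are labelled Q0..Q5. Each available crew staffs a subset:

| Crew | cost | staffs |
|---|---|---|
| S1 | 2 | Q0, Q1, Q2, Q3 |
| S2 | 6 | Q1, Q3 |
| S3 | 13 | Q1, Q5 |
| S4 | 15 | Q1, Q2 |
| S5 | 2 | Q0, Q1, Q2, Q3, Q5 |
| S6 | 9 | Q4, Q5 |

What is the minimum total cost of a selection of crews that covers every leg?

S5, S6 together cover every leg (S5 ∪ S6 = {Q0, Q1, Q2, Q3, Q4, Q5}); total cost 2 + 9 = 11.
No covering selection has total cost below 11.

11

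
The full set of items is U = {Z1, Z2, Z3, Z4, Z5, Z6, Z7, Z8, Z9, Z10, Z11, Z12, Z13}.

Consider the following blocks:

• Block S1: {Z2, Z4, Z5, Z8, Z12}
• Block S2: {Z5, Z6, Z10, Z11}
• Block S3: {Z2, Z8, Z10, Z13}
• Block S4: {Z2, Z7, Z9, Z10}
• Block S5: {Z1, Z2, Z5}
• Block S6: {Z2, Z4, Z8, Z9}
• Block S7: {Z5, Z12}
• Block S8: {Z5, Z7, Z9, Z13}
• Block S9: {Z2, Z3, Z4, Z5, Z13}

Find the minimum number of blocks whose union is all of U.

S1, S2, S5, S8, and S9 cover everything between them: the union {Z1, Z2, Z3, Z4, Z5, Z6, Z7, Z8, Z9, Z10, Z11, Z12, Z13} is all of U.
Only S5 contains Z1, so S5 is forced; the remaining 10 items need at least 4 more blocks (each remaining block adds at most 3) — so at least 5 blocks are needed, and 5 is optimal.

5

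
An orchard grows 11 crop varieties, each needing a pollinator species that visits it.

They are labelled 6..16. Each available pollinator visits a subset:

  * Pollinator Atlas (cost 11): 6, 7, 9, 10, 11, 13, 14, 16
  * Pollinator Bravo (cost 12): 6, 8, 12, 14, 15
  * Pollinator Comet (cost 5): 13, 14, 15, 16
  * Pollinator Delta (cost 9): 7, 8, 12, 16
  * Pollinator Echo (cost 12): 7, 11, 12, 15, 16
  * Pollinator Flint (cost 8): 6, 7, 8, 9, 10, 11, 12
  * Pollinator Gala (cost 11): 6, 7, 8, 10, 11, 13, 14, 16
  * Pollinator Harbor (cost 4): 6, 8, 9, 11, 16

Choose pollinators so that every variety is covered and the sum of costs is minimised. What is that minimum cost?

Comet, Flint together cover every variety (Comet ∪ Flint = {6, 7, 8, 9, 10, 11, 12, 13, 14, 15, 16}); total cost 5 + 8 = 13.
The greedy pick Harbor, Comet, Flint costs 17; no covering selection beats 13.

13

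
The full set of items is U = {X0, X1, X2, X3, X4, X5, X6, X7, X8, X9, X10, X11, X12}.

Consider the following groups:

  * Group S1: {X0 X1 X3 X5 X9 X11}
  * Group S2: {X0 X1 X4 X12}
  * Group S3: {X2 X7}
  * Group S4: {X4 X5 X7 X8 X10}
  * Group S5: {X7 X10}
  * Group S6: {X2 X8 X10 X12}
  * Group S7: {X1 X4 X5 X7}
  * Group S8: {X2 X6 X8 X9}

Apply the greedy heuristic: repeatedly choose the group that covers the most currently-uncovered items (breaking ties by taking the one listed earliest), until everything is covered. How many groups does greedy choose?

4

Greedy: pick S1 (covers 6 new) → pick S4 (covers 4 new) → pick S6 (covers 2 new) → pick S8 (covers 1 new). Total picks: 4.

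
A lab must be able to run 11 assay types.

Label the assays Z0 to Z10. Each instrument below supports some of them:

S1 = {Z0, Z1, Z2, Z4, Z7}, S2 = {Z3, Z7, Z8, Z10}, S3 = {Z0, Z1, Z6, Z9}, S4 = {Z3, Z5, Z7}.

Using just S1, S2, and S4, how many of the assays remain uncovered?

Union of S1, S2, S4 = {Z0, Z1, Z2, Z3, Z4, Z5, Z7, Z8, Z10}.
Not covered: Z6, Z9 — 2 assays.

2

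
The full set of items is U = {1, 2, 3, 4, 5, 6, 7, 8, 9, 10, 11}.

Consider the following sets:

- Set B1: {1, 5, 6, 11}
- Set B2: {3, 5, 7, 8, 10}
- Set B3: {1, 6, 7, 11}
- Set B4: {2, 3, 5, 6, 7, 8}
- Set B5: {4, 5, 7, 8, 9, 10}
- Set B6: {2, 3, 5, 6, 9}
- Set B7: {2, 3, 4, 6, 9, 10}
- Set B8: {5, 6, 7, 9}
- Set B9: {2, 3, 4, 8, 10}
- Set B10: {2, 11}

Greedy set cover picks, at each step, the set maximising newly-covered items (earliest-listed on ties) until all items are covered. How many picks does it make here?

3

Greedy: pick B4 (covers 6 new) → pick B5 (covers 3 new) → pick B1 (covers 2 new). Total picks: 3.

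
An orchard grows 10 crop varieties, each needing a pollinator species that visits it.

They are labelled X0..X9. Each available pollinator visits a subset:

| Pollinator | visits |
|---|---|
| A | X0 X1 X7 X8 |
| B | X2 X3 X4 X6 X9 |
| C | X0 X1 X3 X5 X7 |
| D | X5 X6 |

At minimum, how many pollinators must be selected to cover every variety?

Take {A, B, D}. Their union is {X0, X1, X2, X3, X4, X5, X6, X7, X8, X9}, which is all 10 varieties.
Only B contains X2, so B is forced; the remaining 5 varieties need at least 2 more pollinators (each remaining pollinator adds at most 4) — so at least 3 pollinators are needed, and 3 is optimal.

3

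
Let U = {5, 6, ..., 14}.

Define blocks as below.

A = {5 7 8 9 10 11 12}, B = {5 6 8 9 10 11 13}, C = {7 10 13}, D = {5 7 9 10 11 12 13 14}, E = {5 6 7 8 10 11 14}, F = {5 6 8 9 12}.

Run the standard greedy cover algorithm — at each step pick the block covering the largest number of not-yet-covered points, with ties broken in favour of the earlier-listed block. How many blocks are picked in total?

2

Greedy: pick D (covers 8 new) → pick B (covers 2 new). Total picks: 2.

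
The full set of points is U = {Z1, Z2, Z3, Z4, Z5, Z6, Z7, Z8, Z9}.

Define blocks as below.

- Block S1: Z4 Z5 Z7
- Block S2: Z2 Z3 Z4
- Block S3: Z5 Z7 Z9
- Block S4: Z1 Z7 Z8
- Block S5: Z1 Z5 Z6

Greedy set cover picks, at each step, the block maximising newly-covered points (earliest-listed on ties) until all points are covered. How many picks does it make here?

5

Greedy: pick S1 (covers 3 new) → pick S2 (covers 2 new) → pick S4 (covers 2 new) → pick S3 (covers 1 new) → pick S5 (covers 1 new). Total picks: 5.
(The true minimum cover uses only 4 blocks, so greedy is not optimal here.)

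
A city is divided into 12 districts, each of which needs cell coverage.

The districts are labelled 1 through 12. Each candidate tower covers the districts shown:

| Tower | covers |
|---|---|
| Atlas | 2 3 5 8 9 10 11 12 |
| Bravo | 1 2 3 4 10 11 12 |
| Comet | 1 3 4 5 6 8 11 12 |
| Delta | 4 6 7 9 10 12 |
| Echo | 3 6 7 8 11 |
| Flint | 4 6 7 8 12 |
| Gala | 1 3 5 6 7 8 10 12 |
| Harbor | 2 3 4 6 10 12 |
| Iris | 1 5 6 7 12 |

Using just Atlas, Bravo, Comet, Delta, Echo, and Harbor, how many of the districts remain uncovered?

0

Union of Atlas, Bravo, Comet, Delta, Echo, Harbor = {1, 2, 3, 4, 5, 6, 7, 8, 9, 10, 11, 12} — that's every district, so 0 are uncovered.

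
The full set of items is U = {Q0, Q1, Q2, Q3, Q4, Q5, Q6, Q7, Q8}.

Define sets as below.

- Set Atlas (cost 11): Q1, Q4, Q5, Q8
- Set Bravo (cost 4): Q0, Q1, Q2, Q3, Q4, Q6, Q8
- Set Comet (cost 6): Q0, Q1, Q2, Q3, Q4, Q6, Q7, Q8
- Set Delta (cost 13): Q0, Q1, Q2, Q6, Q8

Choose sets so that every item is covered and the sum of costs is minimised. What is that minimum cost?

Atlas, Comet together cover every item (Atlas ∪ Comet = {Q0, Q1, Q2, Q3, Q4, Q5, Q6, Q7, Q8}); total cost 11 + 6 = 17.
The greedy pick Bravo, Comet, Atlas costs 21; no covering selection beats 17.

17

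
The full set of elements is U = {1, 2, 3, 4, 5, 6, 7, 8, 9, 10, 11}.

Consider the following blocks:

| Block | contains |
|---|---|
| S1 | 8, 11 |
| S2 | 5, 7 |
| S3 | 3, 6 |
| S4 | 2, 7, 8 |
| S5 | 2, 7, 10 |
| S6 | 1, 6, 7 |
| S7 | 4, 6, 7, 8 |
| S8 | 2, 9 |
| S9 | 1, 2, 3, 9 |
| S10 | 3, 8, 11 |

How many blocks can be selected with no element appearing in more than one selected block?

4

S1, S2, S3, S8 are pairwise disjoint (S1={8,11}; S2={5,7}; S3={3,6}; S8={2,9}).
Every remaining block overlaps one of these, and no 5 of the listed blocks are pairwise disjoint, so 4 is the maximum.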